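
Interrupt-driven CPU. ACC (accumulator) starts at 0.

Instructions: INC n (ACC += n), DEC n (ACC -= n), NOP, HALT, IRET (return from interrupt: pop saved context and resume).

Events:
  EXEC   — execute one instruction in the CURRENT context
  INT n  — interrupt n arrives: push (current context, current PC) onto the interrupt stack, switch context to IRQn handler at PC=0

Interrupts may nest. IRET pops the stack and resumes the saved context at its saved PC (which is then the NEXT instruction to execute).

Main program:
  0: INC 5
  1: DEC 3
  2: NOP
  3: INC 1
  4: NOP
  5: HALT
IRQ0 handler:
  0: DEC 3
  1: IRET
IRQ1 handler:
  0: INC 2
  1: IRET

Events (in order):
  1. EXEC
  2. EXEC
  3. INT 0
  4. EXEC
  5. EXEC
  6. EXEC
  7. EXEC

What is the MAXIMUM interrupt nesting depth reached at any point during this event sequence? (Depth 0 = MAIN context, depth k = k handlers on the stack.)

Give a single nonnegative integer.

Answer: 1

Derivation:
Event 1 (EXEC): [MAIN] PC=0: INC 5 -> ACC=5 [depth=0]
Event 2 (EXEC): [MAIN] PC=1: DEC 3 -> ACC=2 [depth=0]
Event 3 (INT 0): INT 0 arrives: push (MAIN, PC=2), enter IRQ0 at PC=0 (depth now 1) [depth=1]
Event 4 (EXEC): [IRQ0] PC=0: DEC 3 -> ACC=-1 [depth=1]
Event 5 (EXEC): [IRQ0] PC=1: IRET -> resume MAIN at PC=2 (depth now 0) [depth=0]
Event 6 (EXEC): [MAIN] PC=2: NOP [depth=0]
Event 7 (EXEC): [MAIN] PC=3: INC 1 -> ACC=0 [depth=0]
Max depth observed: 1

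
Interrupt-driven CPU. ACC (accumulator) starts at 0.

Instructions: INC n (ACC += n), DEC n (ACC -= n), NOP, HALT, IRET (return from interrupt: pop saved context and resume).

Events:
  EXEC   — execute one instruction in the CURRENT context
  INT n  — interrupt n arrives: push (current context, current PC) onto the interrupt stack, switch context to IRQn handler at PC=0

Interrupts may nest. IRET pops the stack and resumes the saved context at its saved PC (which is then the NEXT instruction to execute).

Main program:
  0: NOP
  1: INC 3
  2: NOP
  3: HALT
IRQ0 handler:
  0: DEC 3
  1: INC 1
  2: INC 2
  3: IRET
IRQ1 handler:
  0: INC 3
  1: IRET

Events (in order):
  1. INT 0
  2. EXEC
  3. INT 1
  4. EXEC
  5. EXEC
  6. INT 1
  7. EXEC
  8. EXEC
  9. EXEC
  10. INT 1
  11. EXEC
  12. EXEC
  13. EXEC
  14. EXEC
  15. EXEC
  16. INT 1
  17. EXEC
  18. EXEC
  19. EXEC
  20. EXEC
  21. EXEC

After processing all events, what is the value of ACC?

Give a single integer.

Answer: 15

Derivation:
Event 1 (INT 0): INT 0 arrives: push (MAIN, PC=0), enter IRQ0 at PC=0 (depth now 1)
Event 2 (EXEC): [IRQ0] PC=0: DEC 3 -> ACC=-3
Event 3 (INT 1): INT 1 arrives: push (IRQ0, PC=1), enter IRQ1 at PC=0 (depth now 2)
Event 4 (EXEC): [IRQ1] PC=0: INC 3 -> ACC=0
Event 5 (EXEC): [IRQ1] PC=1: IRET -> resume IRQ0 at PC=1 (depth now 1)
Event 6 (INT 1): INT 1 arrives: push (IRQ0, PC=1), enter IRQ1 at PC=0 (depth now 2)
Event 7 (EXEC): [IRQ1] PC=0: INC 3 -> ACC=3
Event 8 (EXEC): [IRQ1] PC=1: IRET -> resume IRQ0 at PC=1 (depth now 1)
Event 9 (EXEC): [IRQ0] PC=1: INC 1 -> ACC=4
Event 10 (INT 1): INT 1 arrives: push (IRQ0, PC=2), enter IRQ1 at PC=0 (depth now 2)
Event 11 (EXEC): [IRQ1] PC=0: INC 3 -> ACC=7
Event 12 (EXEC): [IRQ1] PC=1: IRET -> resume IRQ0 at PC=2 (depth now 1)
Event 13 (EXEC): [IRQ0] PC=2: INC 2 -> ACC=9
Event 14 (EXEC): [IRQ0] PC=3: IRET -> resume MAIN at PC=0 (depth now 0)
Event 15 (EXEC): [MAIN] PC=0: NOP
Event 16 (INT 1): INT 1 arrives: push (MAIN, PC=1), enter IRQ1 at PC=0 (depth now 1)
Event 17 (EXEC): [IRQ1] PC=0: INC 3 -> ACC=12
Event 18 (EXEC): [IRQ1] PC=1: IRET -> resume MAIN at PC=1 (depth now 0)
Event 19 (EXEC): [MAIN] PC=1: INC 3 -> ACC=15
Event 20 (EXEC): [MAIN] PC=2: NOP
Event 21 (EXEC): [MAIN] PC=3: HALT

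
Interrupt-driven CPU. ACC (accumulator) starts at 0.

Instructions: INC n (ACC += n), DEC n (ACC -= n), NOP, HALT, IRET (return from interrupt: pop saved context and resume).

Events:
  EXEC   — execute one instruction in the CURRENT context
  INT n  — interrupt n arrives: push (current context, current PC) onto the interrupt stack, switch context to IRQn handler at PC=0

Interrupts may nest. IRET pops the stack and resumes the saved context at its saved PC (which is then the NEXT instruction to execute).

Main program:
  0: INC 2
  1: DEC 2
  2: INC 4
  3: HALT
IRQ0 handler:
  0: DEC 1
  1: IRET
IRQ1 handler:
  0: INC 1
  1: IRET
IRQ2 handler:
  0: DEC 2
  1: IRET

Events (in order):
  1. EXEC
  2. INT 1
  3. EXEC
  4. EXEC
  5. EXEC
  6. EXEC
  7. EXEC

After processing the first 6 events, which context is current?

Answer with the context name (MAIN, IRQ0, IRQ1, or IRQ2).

Event 1 (EXEC): [MAIN] PC=0: INC 2 -> ACC=2
Event 2 (INT 1): INT 1 arrives: push (MAIN, PC=1), enter IRQ1 at PC=0 (depth now 1)
Event 3 (EXEC): [IRQ1] PC=0: INC 1 -> ACC=3
Event 4 (EXEC): [IRQ1] PC=1: IRET -> resume MAIN at PC=1 (depth now 0)
Event 5 (EXEC): [MAIN] PC=1: DEC 2 -> ACC=1
Event 6 (EXEC): [MAIN] PC=2: INC 4 -> ACC=5

Answer: MAIN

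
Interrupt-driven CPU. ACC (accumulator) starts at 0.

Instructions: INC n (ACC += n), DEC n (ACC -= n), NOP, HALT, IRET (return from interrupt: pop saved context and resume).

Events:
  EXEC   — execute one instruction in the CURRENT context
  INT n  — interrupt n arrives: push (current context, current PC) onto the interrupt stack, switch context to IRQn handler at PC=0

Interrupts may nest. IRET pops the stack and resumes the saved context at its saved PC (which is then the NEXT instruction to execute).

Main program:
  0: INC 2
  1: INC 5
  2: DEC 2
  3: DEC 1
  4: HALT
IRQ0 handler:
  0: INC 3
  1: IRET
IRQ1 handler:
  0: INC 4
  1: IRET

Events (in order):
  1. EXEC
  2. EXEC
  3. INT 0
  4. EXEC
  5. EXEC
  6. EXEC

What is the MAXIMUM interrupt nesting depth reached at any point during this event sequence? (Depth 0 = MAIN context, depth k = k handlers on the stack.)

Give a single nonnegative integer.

Answer: 1

Derivation:
Event 1 (EXEC): [MAIN] PC=0: INC 2 -> ACC=2 [depth=0]
Event 2 (EXEC): [MAIN] PC=1: INC 5 -> ACC=7 [depth=0]
Event 3 (INT 0): INT 0 arrives: push (MAIN, PC=2), enter IRQ0 at PC=0 (depth now 1) [depth=1]
Event 4 (EXEC): [IRQ0] PC=0: INC 3 -> ACC=10 [depth=1]
Event 5 (EXEC): [IRQ0] PC=1: IRET -> resume MAIN at PC=2 (depth now 0) [depth=0]
Event 6 (EXEC): [MAIN] PC=2: DEC 2 -> ACC=8 [depth=0]
Max depth observed: 1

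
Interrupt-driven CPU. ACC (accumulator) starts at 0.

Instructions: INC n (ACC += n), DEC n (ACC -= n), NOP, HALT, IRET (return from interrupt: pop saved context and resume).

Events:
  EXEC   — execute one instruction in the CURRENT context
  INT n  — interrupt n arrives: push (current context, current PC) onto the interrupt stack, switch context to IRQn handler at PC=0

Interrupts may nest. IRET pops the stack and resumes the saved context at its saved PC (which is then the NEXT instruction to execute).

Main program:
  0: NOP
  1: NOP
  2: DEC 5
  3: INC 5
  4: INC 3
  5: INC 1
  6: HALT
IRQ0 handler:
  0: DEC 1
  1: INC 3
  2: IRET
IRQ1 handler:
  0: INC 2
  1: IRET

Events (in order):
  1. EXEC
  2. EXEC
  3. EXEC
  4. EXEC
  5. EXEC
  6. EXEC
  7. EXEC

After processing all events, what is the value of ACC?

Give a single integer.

Event 1 (EXEC): [MAIN] PC=0: NOP
Event 2 (EXEC): [MAIN] PC=1: NOP
Event 3 (EXEC): [MAIN] PC=2: DEC 5 -> ACC=-5
Event 4 (EXEC): [MAIN] PC=3: INC 5 -> ACC=0
Event 5 (EXEC): [MAIN] PC=4: INC 3 -> ACC=3
Event 6 (EXEC): [MAIN] PC=5: INC 1 -> ACC=4
Event 7 (EXEC): [MAIN] PC=6: HALT

Answer: 4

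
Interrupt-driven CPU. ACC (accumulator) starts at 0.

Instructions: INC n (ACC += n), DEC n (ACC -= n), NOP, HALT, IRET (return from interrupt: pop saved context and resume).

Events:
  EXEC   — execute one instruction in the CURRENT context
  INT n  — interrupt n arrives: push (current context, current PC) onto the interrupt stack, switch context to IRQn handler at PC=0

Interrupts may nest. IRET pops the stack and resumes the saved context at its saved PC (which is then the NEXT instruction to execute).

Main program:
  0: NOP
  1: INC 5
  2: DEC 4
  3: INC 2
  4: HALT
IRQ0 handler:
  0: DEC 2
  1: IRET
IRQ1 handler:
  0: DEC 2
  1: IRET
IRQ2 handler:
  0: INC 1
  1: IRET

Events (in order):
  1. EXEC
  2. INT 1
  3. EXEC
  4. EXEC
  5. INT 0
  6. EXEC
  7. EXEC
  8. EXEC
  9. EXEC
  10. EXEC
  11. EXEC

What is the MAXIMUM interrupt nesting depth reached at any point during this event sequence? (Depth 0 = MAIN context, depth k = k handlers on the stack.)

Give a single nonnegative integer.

Answer: 1

Derivation:
Event 1 (EXEC): [MAIN] PC=0: NOP [depth=0]
Event 2 (INT 1): INT 1 arrives: push (MAIN, PC=1), enter IRQ1 at PC=0 (depth now 1) [depth=1]
Event 3 (EXEC): [IRQ1] PC=0: DEC 2 -> ACC=-2 [depth=1]
Event 4 (EXEC): [IRQ1] PC=1: IRET -> resume MAIN at PC=1 (depth now 0) [depth=0]
Event 5 (INT 0): INT 0 arrives: push (MAIN, PC=1), enter IRQ0 at PC=0 (depth now 1) [depth=1]
Event 6 (EXEC): [IRQ0] PC=0: DEC 2 -> ACC=-4 [depth=1]
Event 7 (EXEC): [IRQ0] PC=1: IRET -> resume MAIN at PC=1 (depth now 0) [depth=0]
Event 8 (EXEC): [MAIN] PC=1: INC 5 -> ACC=1 [depth=0]
Event 9 (EXEC): [MAIN] PC=2: DEC 4 -> ACC=-3 [depth=0]
Event 10 (EXEC): [MAIN] PC=3: INC 2 -> ACC=-1 [depth=0]
Event 11 (EXEC): [MAIN] PC=4: HALT [depth=0]
Max depth observed: 1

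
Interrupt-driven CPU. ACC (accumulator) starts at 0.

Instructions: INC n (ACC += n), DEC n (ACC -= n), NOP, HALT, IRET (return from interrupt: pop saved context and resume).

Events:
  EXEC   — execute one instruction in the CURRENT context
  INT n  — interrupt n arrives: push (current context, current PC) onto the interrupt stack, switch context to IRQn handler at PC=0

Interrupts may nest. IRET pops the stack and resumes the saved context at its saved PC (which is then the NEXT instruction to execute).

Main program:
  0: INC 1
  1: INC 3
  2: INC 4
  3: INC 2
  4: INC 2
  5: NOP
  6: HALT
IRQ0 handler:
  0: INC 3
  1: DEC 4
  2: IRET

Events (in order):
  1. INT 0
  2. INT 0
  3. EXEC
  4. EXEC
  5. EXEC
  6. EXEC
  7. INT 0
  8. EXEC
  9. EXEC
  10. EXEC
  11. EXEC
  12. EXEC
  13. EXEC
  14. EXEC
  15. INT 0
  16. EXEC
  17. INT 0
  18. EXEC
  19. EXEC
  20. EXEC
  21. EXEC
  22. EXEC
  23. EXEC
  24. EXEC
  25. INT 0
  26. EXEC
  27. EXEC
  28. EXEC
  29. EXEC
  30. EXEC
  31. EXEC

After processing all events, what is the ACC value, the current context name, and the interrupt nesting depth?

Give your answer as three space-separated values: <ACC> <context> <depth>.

Answer: 6 MAIN 0

Derivation:
Event 1 (INT 0): INT 0 arrives: push (MAIN, PC=0), enter IRQ0 at PC=0 (depth now 1)
Event 2 (INT 0): INT 0 arrives: push (IRQ0, PC=0), enter IRQ0 at PC=0 (depth now 2)
Event 3 (EXEC): [IRQ0] PC=0: INC 3 -> ACC=3
Event 4 (EXEC): [IRQ0] PC=1: DEC 4 -> ACC=-1
Event 5 (EXEC): [IRQ0] PC=2: IRET -> resume IRQ0 at PC=0 (depth now 1)
Event 6 (EXEC): [IRQ0] PC=0: INC 3 -> ACC=2
Event 7 (INT 0): INT 0 arrives: push (IRQ0, PC=1), enter IRQ0 at PC=0 (depth now 2)
Event 8 (EXEC): [IRQ0] PC=0: INC 3 -> ACC=5
Event 9 (EXEC): [IRQ0] PC=1: DEC 4 -> ACC=1
Event 10 (EXEC): [IRQ0] PC=2: IRET -> resume IRQ0 at PC=1 (depth now 1)
Event 11 (EXEC): [IRQ0] PC=1: DEC 4 -> ACC=-3
Event 12 (EXEC): [IRQ0] PC=2: IRET -> resume MAIN at PC=0 (depth now 0)
Event 13 (EXEC): [MAIN] PC=0: INC 1 -> ACC=-2
Event 14 (EXEC): [MAIN] PC=1: INC 3 -> ACC=1
Event 15 (INT 0): INT 0 arrives: push (MAIN, PC=2), enter IRQ0 at PC=0 (depth now 1)
Event 16 (EXEC): [IRQ0] PC=0: INC 3 -> ACC=4
Event 17 (INT 0): INT 0 arrives: push (IRQ0, PC=1), enter IRQ0 at PC=0 (depth now 2)
Event 18 (EXEC): [IRQ0] PC=0: INC 3 -> ACC=7
Event 19 (EXEC): [IRQ0] PC=1: DEC 4 -> ACC=3
Event 20 (EXEC): [IRQ0] PC=2: IRET -> resume IRQ0 at PC=1 (depth now 1)
Event 21 (EXEC): [IRQ0] PC=1: DEC 4 -> ACC=-1
Event 22 (EXEC): [IRQ0] PC=2: IRET -> resume MAIN at PC=2 (depth now 0)
Event 23 (EXEC): [MAIN] PC=2: INC 4 -> ACC=3
Event 24 (EXEC): [MAIN] PC=3: INC 2 -> ACC=5
Event 25 (INT 0): INT 0 arrives: push (MAIN, PC=4), enter IRQ0 at PC=0 (depth now 1)
Event 26 (EXEC): [IRQ0] PC=0: INC 3 -> ACC=8
Event 27 (EXEC): [IRQ0] PC=1: DEC 4 -> ACC=4
Event 28 (EXEC): [IRQ0] PC=2: IRET -> resume MAIN at PC=4 (depth now 0)
Event 29 (EXEC): [MAIN] PC=4: INC 2 -> ACC=6
Event 30 (EXEC): [MAIN] PC=5: NOP
Event 31 (EXEC): [MAIN] PC=6: HALT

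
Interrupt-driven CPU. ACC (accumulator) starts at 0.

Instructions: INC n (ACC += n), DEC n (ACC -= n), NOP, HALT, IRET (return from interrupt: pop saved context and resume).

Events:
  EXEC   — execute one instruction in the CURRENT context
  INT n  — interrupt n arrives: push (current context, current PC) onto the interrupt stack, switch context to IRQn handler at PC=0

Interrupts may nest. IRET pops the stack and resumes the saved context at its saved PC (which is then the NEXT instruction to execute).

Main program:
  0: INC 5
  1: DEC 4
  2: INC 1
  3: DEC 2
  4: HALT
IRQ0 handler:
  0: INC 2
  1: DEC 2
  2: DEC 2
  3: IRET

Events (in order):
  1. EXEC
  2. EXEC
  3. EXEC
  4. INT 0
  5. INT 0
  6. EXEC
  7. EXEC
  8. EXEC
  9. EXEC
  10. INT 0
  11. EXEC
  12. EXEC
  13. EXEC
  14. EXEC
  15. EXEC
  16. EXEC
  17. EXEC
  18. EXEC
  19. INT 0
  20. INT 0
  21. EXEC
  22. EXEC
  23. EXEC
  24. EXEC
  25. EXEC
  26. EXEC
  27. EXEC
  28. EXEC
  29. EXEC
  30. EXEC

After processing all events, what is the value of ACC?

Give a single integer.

Answer: -10

Derivation:
Event 1 (EXEC): [MAIN] PC=0: INC 5 -> ACC=5
Event 2 (EXEC): [MAIN] PC=1: DEC 4 -> ACC=1
Event 3 (EXEC): [MAIN] PC=2: INC 1 -> ACC=2
Event 4 (INT 0): INT 0 arrives: push (MAIN, PC=3), enter IRQ0 at PC=0 (depth now 1)
Event 5 (INT 0): INT 0 arrives: push (IRQ0, PC=0), enter IRQ0 at PC=0 (depth now 2)
Event 6 (EXEC): [IRQ0] PC=0: INC 2 -> ACC=4
Event 7 (EXEC): [IRQ0] PC=1: DEC 2 -> ACC=2
Event 8 (EXEC): [IRQ0] PC=2: DEC 2 -> ACC=0
Event 9 (EXEC): [IRQ0] PC=3: IRET -> resume IRQ0 at PC=0 (depth now 1)
Event 10 (INT 0): INT 0 arrives: push (IRQ0, PC=0), enter IRQ0 at PC=0 (depth now 2)
Event 11 (EXEC): [IRQ0] PC=0: INC 2 -> ACC=2
Event 12 (EXEC): [IRQ0] PC=1: DEC 2 -> ACC=0
Event 13 (EXEC): [IRQ0] PC=2: DEC 2 -> ACC=-2
Event 14 (EXEC): [IRQ0] PC=3: IRET -> resume IRQ0 at PC=0 (depth now 1)
Event 15 (EXEC): [IRQ0] PC=0: INC 2 -> ACC=0
Event 16 (EXEC): [IRQ0] PC=1: DEC 2 -> ACC=-2
Event 17 (EXEC): [IRQ0] PC=2: DEC 2 -> ACC=-4
Event 18 (EXEC): [IRQ0] PC=3: IRET -> resume MAIN at PC=3 (depth now 0)
Event 19 (INT 0): INT 0 arrives: push (MAIN, PC=3), enter IRQ0 at PC=0 (depth now 1)
Event 20 (INT 0): INT 0 arrives: push (IRQ0, PC=0), enter IRQ0 at PC=0 (depth now 2)
Event 21 (EXEC): [IRQ0] PC=0: INC 2 -> ACC=-2
Event 22 (EXEC): [IRQ0] PC=1: DEC 2 -> ACC=-4
Event 23 (EXEC): [IRQ0] PC=2: DEC 2 -> ACC=-6
Event 24 (EXEC): [IRQ0] PC=3: IRET -> resume IRQ0 at PC=0 (depth now 1)
Event 25 (EXEC): [IRQ0] PC=0: INC 2 -> ACC=-4
Event 26 (EXEC): [IRQ0] PC=1: DEC 2 -> ACC=-6
Event 27 (EXEC): [IRQ0] PC=2: DEC 2 -> ACC=-8
Event 28 (EXEC): [IRQ0] PC=3: IRET -> resume MAIN at PC=3 (depth now 0)
Event 29 (EXEC): [MAIN] PC=3: DEC 2 -> ACC=-10
Event 30 (EXEC): [MAIN] PC=4: HALT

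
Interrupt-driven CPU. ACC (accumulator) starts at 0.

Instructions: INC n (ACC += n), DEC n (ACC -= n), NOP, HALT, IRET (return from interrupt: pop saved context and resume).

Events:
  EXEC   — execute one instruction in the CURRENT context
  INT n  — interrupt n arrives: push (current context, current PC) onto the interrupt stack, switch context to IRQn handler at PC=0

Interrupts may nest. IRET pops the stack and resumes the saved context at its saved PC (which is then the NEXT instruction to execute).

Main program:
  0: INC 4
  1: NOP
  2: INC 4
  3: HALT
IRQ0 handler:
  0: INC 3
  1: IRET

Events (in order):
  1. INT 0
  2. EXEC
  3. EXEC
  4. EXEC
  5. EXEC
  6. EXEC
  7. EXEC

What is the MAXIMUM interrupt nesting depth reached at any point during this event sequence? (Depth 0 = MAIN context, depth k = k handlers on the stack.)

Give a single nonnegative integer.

Event 1 (INT 0): INT 0 arrives: push (MAIN, PC=0), enter IRQ0 at PC=0 (depth now 1) [depth=1]
Event 2 (EXEC): [IRQ0] PC=0: INC 3 -> ACC=3 [depth=1]
Event 3 (EXEC): [IRQ0] PC=1: IRET -> resume MAIN at PC=0 (depth now 0) [depth=0]
Event 4 (EXEC): [MAIN] PC=0: INC 4 -> ACC=7 [depth=0]
Event 5 (EXEC): [MAIN] PC=1: NOP [depth=0]
Event 6 (EXEC): [MAIN] PC=2: INC 4 -> ACC=11 [depth=0]
Event 7 (EXEC): [MAIN] PC=3: HALT [depth=0]
Max depth observed: 1

Answer: 1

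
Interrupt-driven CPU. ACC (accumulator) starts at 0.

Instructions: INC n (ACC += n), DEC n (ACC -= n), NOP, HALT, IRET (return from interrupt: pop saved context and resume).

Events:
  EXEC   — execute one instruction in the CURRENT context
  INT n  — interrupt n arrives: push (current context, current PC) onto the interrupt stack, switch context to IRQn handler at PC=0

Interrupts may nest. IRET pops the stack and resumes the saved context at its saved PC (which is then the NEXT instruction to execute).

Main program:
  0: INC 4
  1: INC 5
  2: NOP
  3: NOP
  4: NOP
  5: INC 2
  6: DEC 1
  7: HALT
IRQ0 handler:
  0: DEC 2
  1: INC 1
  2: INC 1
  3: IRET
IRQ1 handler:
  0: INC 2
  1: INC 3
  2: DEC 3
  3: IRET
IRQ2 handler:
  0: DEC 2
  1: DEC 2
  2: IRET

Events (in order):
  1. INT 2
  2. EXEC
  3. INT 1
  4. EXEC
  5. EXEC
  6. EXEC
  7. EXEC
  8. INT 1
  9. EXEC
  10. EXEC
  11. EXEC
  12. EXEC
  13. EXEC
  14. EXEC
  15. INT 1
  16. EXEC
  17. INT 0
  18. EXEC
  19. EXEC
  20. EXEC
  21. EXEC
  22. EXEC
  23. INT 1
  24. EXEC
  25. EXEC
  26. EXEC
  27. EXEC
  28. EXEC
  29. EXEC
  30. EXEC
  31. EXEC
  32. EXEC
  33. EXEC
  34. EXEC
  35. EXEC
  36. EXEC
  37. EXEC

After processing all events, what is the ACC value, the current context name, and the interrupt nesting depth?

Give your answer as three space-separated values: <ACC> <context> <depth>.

Answer: 14 MAIN 0

Derivation:
Event 1 (INT 2): INT 2 arrives: push (MAIN, PC=0), enter IRQ2 at PC=0 (depth now 1)
Event 2 (EXEC): [IRQ2] PC=0: DEC 2 -> ACC=-2
Event 3 (INT 1): INT 1 arrives: push (IRQ2, PC=1), enter IRQ1 at PC=0 (depth now 2)
Event 4 (EXEC): [IRQ1] PC=0: INC 2 -> ACC=0
Event 5 (EXEC): [IRQ1] PC=1: INC 3 -> ACC=3
Event 6 (EXEC): [IRQ1] PC=2: DEC 3 -> ACC=0
Event 7 (EXEC): [IRQ1] PC=3: IRET -> resume IRQ2 at PC=1 (depth now 1)
Event 8 (INT 1): INT 1 arrives: push (IRQ2, PC=1), enter IRQ1 at PC=0 (depth now 2)
Event 9 (EXEC): [IRQ1] PC=0: INC 2 -> ACC=2
Event 10 (EXEC): [IRQ1] PC=1: INC 3 -> ACC=5
Event 11 (EXEC): [IRQ1] PC=2: DEC 3 -> ACC=2
Event 12 (EXEC): [IRQ1] PC=3: IRET -> resume IRQ2 at PC=1 (depth now 1)
Event 13 (EXEC): [IRQ2] PC=1: DEC 2 -> ACC=0
Event 14 (EXEC): [IRQ2] PC=2: IRET -> resume MAIN at PC=0 (depth now 0)
Event 15 (INT 1): INT 1 arrives: push (MAIN, PC=0), enter IRQ1 at PC=0 (depth now 1)
Event 16 (EXEC): [IRQ1] PC=0: INC 2 -> ACC=2
Event 17 (INT 0): INT 0 arrives: push (IRQ1, PC=1), enter IRQ0 at PC=0 (depth now 2)
Event 18 (EXEC): [IRQ0] PC=0: DEC 2 -> ACC=0
Event 19 (EXEC): [IRQ0] PC=1: INC 1 -> ACC=1
Event 20 (EXEC): [IRQ0] PC=2: INC 1 -> ACC=2
Event 21 (EXEC): [IRQ0] PC=3: IRET -> resume IRQ1 at PC=1 (depth now 1)
Event 22 (EXEC): [IRQ1] PC=1: INC 3 -> ACC=5
Event 23 (INT 1): INT 1 arrives: push (IRQ1, PC=2), enter IRQ1 at PC=0 (depth now 2)
Event 24 (EXEC): [IRQ1] PC=0: INC 2 -> ACC=7
Event 25 (EXEC): [IRQ1] PC=1: INC 3 -> ACC=10
Event 26 (EXEC): [IRQ1] PC=2: DEC 3 -> ACC=7
Event 27 (EXEC): [IRQ1] PC=3: IRET -> resume IRQ1 at PC=2 (depth now 1)
Event 28 (EXEC): [IRQ1] PC=2: DEC 3 -> ACC=4
Event 29 (EXEC): [IRQ1] PC=3: IRET -> resume MAIN at PC=0 (depth now 0)
Event 30 (EXEC): [MAIN] PC=0: INC 4 -> ACC=8
Event 31 (EXEC): [MAIN] PC=1: INC 5 -> ACC=13
Event 32 (EXEC): [MAIN] PC=2: NOP
Event 33 (EXEC): [MAIN] PC=3: NOP
Event 34 (EXEC): [MAIN] PC=4: NOP
Event 35 (EXEC): [MAIN] PC=5: INC 2 -> ACC=15
Event 36 (EXEC): [MAIN] PC=6: DEC 1 -> ACC=14
Event 37 (EXEC): [MAIN] PC=7: HALT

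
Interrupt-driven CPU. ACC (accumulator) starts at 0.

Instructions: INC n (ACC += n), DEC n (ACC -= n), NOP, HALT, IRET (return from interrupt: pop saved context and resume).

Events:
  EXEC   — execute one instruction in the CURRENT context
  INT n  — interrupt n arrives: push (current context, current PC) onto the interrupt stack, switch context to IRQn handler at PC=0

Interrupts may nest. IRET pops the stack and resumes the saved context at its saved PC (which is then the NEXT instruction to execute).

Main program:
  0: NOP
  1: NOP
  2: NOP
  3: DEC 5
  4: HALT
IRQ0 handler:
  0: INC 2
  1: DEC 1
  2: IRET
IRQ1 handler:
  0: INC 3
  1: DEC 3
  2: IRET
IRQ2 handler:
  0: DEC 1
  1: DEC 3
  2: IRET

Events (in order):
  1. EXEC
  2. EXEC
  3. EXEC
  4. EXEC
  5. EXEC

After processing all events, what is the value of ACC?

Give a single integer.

Answer: -5

Derivation:
Event 1 (EXEC): [MAIN] PC=0: NOP
Event 2 (EXEC): [MAIN] PC=1: NOP
Event 3 (EXEC): [MAIN] PC=2: NOP
Event 4 (EXEC): [MAIN] PC=3: DEC 5 -> ACC=-5
Event 5 (EXEC): [MAIN] PC=4: HALT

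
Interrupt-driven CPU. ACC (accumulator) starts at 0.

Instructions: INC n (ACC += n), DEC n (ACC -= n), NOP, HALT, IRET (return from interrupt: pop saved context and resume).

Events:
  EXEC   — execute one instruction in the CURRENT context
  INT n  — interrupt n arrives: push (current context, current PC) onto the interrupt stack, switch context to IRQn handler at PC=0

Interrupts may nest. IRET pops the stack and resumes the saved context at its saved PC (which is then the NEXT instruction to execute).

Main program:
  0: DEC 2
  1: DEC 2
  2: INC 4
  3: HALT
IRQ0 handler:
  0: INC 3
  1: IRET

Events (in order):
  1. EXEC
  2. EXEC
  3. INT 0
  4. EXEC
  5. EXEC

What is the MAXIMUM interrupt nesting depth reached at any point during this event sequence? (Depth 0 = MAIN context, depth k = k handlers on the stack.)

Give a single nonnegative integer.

Answer: 1

Derivation:
Event 1 (EXEC): [MAIN] PC=0: DEC 2 -> ACC=-2 [depth=0]
Event 2 (EXEC): [MAIN] PC=1: DEC 2 -> ACC=-4 [depth=0]
Event 3 (INT 0): INT 0 arrives: push (MAIN, PC=2), enter IRQ0 at PC=0 (depth now 1) [depth=1]
Event 4 (EXEC): [IRQ0] PC=0: INC 3 -> ACC=-1 [depth=1]
Event 5 (EXEC): [IRQ0] PC=1: IRET -> resume MAIN at PC=2 (depth now 0) [depth=0]
Max depth observed: 1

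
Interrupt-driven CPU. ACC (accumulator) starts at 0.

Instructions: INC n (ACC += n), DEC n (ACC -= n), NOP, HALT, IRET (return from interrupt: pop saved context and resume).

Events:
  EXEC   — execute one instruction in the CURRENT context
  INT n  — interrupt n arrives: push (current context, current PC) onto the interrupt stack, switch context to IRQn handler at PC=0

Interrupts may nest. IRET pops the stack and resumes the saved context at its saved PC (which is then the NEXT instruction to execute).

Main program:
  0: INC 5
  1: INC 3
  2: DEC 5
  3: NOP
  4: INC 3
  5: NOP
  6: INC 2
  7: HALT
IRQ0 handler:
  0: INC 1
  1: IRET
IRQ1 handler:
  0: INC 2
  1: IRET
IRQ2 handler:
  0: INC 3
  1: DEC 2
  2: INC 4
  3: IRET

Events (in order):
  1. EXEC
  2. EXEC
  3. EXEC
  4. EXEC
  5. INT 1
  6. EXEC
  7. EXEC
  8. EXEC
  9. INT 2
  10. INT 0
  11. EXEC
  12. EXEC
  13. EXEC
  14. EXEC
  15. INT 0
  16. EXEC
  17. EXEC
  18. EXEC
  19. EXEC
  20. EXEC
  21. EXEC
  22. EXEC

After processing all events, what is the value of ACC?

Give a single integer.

Event 1 (EXEC): [MAIN] PC=0: INC 5 -> ACC=5
Event 2 (EXEC): [MAIN] PC=1: INC 3 -> ACC=8
Event 3 (EXEC): [MAIN] PC=2: DEC 5 -> ACC=3
Event 4 (EXEC): [MAIN] PC=3: NOP
Event 5 (INT 1): INT 1 arrives: push (MAIN, PC=4), enter IRQ1 at PC=0 (depth now 1)
Event 6 (EXEC): [IRQ1] PC=0: INC 2 -> ACC=5
Event 7 (EXEC): [IRQ1] PC=1: IRET -> resume MAIN at PC=4 (depth now 0)
Event 8 (EXEC): [MAIN] PC=4: INC 3 -> ACC=8
Event 9 (INT 2): INT 2 arrives: push (MAIN, PC=5), enter IRQ2 at PC=0 (depth now 1)
Event 10 (INT 0): INT 0 arrives: push (IRQ2, PC=0), enter IRQ0 at PC=0 (depth now 2)
Event 11 (EXEC): [IRQ0] PC=0: INC 1 -> ACC=9
Event 12 (EXEC): [IRQ0] PC=1: IRET -> resume IRQ2 at PC=0 (depth now 1)
Event 13 (EXEC): [IRQ2] PC=0: INC 3 -> ACC=12
Event 14 (EXEC): [IRQ2] PC=1: DEC 2 -> ACC=10
Event 15 (INT 0): INT 0 arrives: push (IRQ2, PC=2), enter IRQ0 at PC=0 (depth now 2)
Event 16 (EXEC): [IRQ0] PC=0: INC 1 -> ACC=11
Event 17 (EXEC): [IRQ0] PC=1: IRET -> resume IRQ2 at PC=2 (depth now 1)
Event 18 (EXEC): [IRQ2] PC=2: INC 4 -> ACC=15
Event 19 (EXEC): [IRQ2] PC=3: IRET -> resume MAIN at PC=5 (depth now 0)
Event 20 (EXEC): [MAIN] PC=5: NOP
Event 21 (EXEC): [MAIN] PC=6: INC 2 -> ACC=17
Event 22 (EXEC): [MAIN] PC=7: HALT

Answer: 17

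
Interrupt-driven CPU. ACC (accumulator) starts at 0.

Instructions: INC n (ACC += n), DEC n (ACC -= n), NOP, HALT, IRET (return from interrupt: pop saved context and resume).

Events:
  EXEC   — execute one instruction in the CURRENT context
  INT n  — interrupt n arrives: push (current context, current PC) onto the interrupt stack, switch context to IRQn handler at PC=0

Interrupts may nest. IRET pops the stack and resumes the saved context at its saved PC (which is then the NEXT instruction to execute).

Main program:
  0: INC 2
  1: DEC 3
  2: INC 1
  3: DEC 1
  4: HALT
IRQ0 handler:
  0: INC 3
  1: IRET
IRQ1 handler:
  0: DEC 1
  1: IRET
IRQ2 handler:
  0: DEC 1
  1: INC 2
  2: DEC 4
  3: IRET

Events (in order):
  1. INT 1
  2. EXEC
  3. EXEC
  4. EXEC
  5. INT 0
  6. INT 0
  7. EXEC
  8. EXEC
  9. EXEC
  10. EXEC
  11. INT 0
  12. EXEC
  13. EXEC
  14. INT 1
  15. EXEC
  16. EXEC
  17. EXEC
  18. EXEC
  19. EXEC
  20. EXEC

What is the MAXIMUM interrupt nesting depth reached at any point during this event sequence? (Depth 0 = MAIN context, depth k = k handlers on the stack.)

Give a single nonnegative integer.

Event 1 (INT 1): INT 1 arrives: push (MAIN, PC=0), enter IRQ1 at PC=0 (depth now 1) [depth=1]
Event 2 (EXEC): [IRQ1] PC=0: DEC 1 -> ACC=-1 [depth=1]
Event 3 (EXEC): [IRQ1] PC=1: IRET -> resume MAIN at PC=0 (depth now 0) [depth=0]
Event 4 (EXEC): [MAIN] PC=0: INC 2 -> ACC=1 [depth=0]
Event 5 (INT 0): INT 0 arrives: push (MAIN, PC=1), enter IRQ0 at PC=0 (depth now 1) [depth=1]
Event 6 (INT 0): INT 0 arrives: push (IRQ0, PC=0), enter IRQ0 at PC=0 (depth now 2) [depth=2]
Event 7 (EXEC): [IRQ0] PC=0: INC 3 -> ACC=4 [depth=2]
Event 8 (EXEC): [IRQ0] PC=1: IRET -> resume IRQ0 at PC=0 (depth now 1) [depth=1]
Event 9 (EXEC): [IRQ0] PC=0: INC 3 -> ACC=7 [depth=1]
Event 10 (EXEC): [IRQ0] PC=1: IRET -> resume MAIN at PC=1 (depth now 0) [depth=0]
Event 11 (INT 0): INT 0 arrives: push (MAIN, PC=1), enter IRQ0 at PC=0 (depth now 1) [depth=1]
Event 12 (EXEC): [IRQ0] PC=0: INC 3 -> ACC=10 [depth=1]
Event 13 (EXEC): [IRQ0] PC=1: IRET -> resume MAIN at PC=1 (depth now 0) [depth=0]
Event 14 (INT 1): INT 1 arrives: push (MAIN, PC=1), enter IRQ1 at PC=0 (depth now 1) [depth=1]
Event 15 (EXEC): [IRQ1] PC=0: DEC 1 -> ACC=9 [depth=1]
Event 16 (EXEC): [IRQ1] PC=1: IRET -> resume MAIN at PC=1 (depth now 0) [depth=0]
Event 17 (EXEC): [MAIN] PC=1: DEC 3 -> ACC=6 [depth=0]
Event 18 (EXEC): [MAIN] PC=2: INC 1 -> ACC=7 [depth=0]
Event 19 (EXEC): [MAIN] PC=3: DEC 1 -> ACC=6 [depth=0]
Event 20 (EXEC): [MAIN] PC=4: HALT [depth=0]
Max depth observed: 2

Answer: 2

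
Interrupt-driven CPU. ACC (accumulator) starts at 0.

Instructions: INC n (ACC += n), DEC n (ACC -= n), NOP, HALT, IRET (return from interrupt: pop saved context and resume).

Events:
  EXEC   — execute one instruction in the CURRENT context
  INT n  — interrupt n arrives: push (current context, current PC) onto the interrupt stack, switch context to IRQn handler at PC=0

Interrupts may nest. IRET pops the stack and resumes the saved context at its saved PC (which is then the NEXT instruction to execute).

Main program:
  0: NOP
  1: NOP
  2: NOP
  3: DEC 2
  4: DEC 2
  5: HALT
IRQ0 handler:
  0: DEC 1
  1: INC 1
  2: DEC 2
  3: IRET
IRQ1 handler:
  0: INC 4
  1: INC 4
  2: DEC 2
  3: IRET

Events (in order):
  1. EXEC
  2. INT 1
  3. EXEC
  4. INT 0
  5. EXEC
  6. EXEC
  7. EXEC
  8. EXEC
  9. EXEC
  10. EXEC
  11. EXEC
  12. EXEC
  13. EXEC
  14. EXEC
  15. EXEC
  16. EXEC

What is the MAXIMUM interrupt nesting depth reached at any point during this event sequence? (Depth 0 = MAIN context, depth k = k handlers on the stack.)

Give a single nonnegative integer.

Event 1 (EXEC): [MAIN] PC=0: NOP [depth=0]
Event 2 (INT 1): INT 1 arrives: push (MAIN, PC=1), enter IRQ1 at PC=0 (depth now 1) [depth=1]
Event 3 (EXEC): [IRQ1] PC=0: INC 4 -> ACC=4 [depth=1]
Event 4 (INT 0): INT 0 arrives: push (IRQ1, PC=1), enter IRQ0 at PC=0 (depth now 2) [depth=2]
Event 5 (EXEC): [IRQ0] PC=0: DEC 1 -> ACC=3 [depth=2]
Event 6 (EXEC): [IRQ0] PC=1: INC 1 -> ACC=4 [depth=2]
Event 7 (EXEC): [IRQ0] PC=2: DEC 2 -> ACC=2 [depth=2]
Event 8 (EXEC): [IRQ0] PC=3: IRET -> resume IRQ1 at PC=1 (depth now 1) [depth=1]
Event 9 (EXEC): [IRQ1] PC=1: INC 4 -> ACC=6 [depth=1]
Event 10 (EXEC): [IRQ1] PC=2: DEC 2 -> ACC=4 [depth=1]
Event 11 (EXEC): [IRQ1] PC=3: IRET -> resume MAIN at PC=1 (depth now 0) [depth=0]
Event 12 (EXEC): [MAIN] PC=1: NOP [depth=0]
Event 13 (EXEC): [MAIN] PC=2: NOP [depth=0]
Event 14 (EXEC): [MAIN] PC=3: DEC 2 -> ACC=2 [depth=0]
Event 15 (EXEC): [MAIN] PC=4: DEC 2 -> ACC=0 [depth=0]
Event 16 (EXEC): [MAIN] PC=5: HALT [depth=0]
Max depth observed: 2

Answer: 2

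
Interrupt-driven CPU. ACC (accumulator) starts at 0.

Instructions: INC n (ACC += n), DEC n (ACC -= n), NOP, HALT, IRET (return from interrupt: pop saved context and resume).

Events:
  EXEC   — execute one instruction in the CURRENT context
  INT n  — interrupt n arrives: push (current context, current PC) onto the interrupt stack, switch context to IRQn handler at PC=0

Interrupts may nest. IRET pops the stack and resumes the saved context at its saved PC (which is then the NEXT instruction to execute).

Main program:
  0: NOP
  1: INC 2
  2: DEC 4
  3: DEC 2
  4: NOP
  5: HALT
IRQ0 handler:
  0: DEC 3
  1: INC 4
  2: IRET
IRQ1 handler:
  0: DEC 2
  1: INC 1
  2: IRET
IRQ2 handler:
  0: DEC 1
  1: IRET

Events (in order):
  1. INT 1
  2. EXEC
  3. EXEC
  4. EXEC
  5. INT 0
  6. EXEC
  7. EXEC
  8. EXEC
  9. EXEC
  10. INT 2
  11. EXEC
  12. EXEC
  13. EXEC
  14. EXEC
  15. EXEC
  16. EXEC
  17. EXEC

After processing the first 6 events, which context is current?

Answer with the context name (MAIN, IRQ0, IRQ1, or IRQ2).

Event 1 (INT 1): INT 1 arrives: push (MAIN, PC=0), enter IRQ1 at PC=0 (depth now 1)
Event 2 (EXEC): [IRQ1] PC=0: DEC 2 -> ACC=-2
Event 3 (EXEC): [IRQ1] PC=1: INC 1 -> ACC=-1
Event 4 (EXEC): [IRQ1] PC=2: IRET -> resume MAIN at PC=0 (depth now 0)
Event 5 (INT 0): INT 0 arrives: push (MAIN, PC=0), enter IRQ0 at PC=0 (depth now 1)
Event 6 (EXEC): [IRQ0] PC=0: DEC 3 -> ACC=-4

Answer: IRQ0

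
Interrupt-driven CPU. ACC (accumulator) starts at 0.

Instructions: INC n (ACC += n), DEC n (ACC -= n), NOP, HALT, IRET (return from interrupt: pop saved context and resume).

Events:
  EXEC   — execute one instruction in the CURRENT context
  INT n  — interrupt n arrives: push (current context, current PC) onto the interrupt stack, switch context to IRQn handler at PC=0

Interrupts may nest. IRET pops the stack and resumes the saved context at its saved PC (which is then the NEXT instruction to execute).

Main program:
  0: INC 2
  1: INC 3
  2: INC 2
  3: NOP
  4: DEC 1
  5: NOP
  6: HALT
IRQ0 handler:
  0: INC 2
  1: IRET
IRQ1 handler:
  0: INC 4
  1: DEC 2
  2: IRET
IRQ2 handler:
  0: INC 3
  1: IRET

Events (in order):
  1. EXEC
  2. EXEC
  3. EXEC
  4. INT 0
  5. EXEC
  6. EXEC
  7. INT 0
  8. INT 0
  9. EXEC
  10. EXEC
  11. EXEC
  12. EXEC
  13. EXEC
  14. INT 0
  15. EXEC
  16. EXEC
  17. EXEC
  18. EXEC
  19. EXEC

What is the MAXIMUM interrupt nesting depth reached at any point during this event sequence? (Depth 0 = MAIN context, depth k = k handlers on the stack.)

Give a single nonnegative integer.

Event 1 (EXEC): [MAIN] PC=0: INC 2 -> ACC=2 [depth=0]
Event 2 (EXEC): [MAIN] PC=1: INC 3 -> ACC=5 [depth=0]
Event 3 (EXEC): [MAIN] PC=2: INC 2 -> ACC=7 [depth=0]
Event 4 (INT 0): INT 0 arrives: push (MAIN, PC=3), enter IRQ0 at PC=0 (depth now 1) [depth=1]
Event 5 (EXEC): [IRQ0] PC=0: INC 2 -> ACC=9 [depth=1]
Event 6 (EXEC): [IRQ0] PC=1: IRET -> resume MAIN at PC=3 (depth now 0) [depth=0]
Event 7 (INT 0): INT 0 arrives: push (MAIN, PC=3), enter IRQ0 at PC=0 (depth now 1) [depth=1]
Event 8 (INT 0): INT 0 arrives: push (IRQ0, PC=0), enter IRQ0 at PC=0 (depth now 2) [depth=2]
Event 9 (EXEC): [IRQ0] PC=0: INC 2 -> ACC=11 [depth=2]
Event 10 (EXEC): [IRQ0] PC=1: IRET -> resume IRQ0 at PC=0 (depth now 1) [depth=1]
Event 11 (EXEC): [IRQ0] PC=0: INC 2 -> ACC=13 [depth=1]
Event 12 (EXEC): [IRQ0] PC=1: IRET -> resume MAIN at PC=3 (depth now 0) [depth=0]
Event 13 (EXEC): [MAIN] PC=3: NOP [depth=0]
Event 14 (INT 0): INT 0 arrives: push (MAIN, PC=4), enter IRQ0 at PC=0 (depth now 1) [depth=1]
Event 15 (EXEC): [IRQ0] PC=0: INC 2 -> ACC=15 [depth=1]
Event 16 (EXEC): [IRQ0] PC=1: IRET -> resume MAIN at PC=4 (depth now 0) [depth=0]
Event 17 (EXEC): [MAIN] PC=4: DEC 1 -> ACC=14 [depth=0]
Event 18 (EXEC): [MAIN] PC=5: NOP [depth=0]
Event 19 (EXEC): [MAIN] PC=6: HALT [depth=0]
Max depth observed: 2

Answer: 2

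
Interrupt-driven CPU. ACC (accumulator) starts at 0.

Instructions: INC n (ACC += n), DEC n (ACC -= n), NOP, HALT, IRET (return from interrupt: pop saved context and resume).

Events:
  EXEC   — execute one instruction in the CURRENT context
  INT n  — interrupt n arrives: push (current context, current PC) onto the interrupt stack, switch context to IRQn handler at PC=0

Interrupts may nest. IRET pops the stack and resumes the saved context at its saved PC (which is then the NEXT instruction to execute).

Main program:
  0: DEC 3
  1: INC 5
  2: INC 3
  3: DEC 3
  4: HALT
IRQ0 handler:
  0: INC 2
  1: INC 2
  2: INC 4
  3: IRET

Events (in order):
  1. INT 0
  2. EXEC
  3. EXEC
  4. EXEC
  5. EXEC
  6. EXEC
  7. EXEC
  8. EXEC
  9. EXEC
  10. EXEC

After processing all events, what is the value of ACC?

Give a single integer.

Event 1 (INT 0): INT 0 arrives: push (MAIN, PC=0), enter IRQ0 at PC=0 (depth now 1)
Event 2 (EXEC): [IRQ0] PC=0: INC 2 -> ACC=2
Event 3 (EXEC): [IRQ0] PC=1: INC 2 -> ACC=4
Event 4 (EXEC): [IRQ0] PC=2: INC 4 -> ACC=8
Event 5 (EXEC): [IRQ0] PC=3: IRET -> resume MAIN at PC=0 (depth now 0)
Event 6 (EXEC): [MAIN] PC=0: DEC 3 -> ACC=5
Event 7 (EXEC): [MAIN] PC=1: INC 5 -> ACC=10
Event 8 (EXEC): [MAIN] PC=2: INC 3 -> ACC=13
Event 9 (EXEC): [MAIN] PC=3: DEC 3 -> ACC=10
Event 10 (EXEC): [MAIN] PC=4: HALT

Answer: 10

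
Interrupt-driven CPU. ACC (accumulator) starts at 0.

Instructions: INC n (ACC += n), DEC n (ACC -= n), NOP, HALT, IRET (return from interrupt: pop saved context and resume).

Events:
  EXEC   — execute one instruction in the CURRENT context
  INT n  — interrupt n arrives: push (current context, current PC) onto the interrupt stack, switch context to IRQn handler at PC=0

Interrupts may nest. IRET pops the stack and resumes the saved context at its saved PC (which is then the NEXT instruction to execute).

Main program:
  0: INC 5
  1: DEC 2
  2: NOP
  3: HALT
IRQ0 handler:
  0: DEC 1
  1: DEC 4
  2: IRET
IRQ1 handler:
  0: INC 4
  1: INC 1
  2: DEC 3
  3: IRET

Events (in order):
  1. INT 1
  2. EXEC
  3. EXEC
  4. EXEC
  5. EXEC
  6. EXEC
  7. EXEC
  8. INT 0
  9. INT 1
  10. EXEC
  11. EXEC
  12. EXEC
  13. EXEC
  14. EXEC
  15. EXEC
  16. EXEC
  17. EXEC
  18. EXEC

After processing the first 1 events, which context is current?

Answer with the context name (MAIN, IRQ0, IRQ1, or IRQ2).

Answer: IRQ1

Derivation:
Event 1 (INT 1): INT 1 arrives: push (MAIN, PC=0), enter IRQ1 at PC=0 (depth now 1)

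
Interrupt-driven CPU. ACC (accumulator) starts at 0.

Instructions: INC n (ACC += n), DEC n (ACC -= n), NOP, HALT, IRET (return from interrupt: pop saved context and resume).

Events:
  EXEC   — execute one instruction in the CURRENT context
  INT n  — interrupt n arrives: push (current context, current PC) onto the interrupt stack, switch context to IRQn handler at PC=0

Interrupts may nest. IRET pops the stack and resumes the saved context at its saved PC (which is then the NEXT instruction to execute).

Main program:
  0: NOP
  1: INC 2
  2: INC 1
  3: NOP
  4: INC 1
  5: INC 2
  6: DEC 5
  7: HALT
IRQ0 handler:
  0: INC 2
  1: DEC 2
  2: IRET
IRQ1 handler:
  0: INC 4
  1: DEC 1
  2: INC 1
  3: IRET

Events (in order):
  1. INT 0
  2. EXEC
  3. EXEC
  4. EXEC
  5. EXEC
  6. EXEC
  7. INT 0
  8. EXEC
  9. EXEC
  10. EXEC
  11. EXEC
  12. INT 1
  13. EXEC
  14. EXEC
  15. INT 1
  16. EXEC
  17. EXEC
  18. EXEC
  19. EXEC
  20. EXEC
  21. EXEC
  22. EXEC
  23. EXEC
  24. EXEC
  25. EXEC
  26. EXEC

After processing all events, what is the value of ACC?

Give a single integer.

Event 1 (INT 0): INT 0 arrives: push (MAIN, PC=0), enter IRQ0 at PC=0 (depth now 1)
Event 2 (EXEC): [IRQ0] PC=0: INC 2 -> ACC=2
Event 3 (EXEC): [IRQ0] PC=1: DEC 2 -> ACC=0
Event 4 (EXEC): [IRQ0] PC=2: IRET -> resume MAIN at PC=0 (depth now 0)
Event 5 (EXEC): [MAIN] PC=0: NOP
Event 6 (EXEC): [MAIN] PC=1: INC 2 -> ACC=2
Event 7 (INT 0): INT 0 arrives: push (MAIN, PC=2), enter IRQ0 at PC=0 (depth now 1)
Event 8 (EXEC): [IRQ0] PC=0: INC 2 -> ACC=4
Event 9 (EXEC): [IRQ0] PC=1: DEC 2 -> ACC=2
Event 10 (EXEC): [IRQ0] PC=2: IRET -> resume MAIN at PC=2 (depth now 0)
Event 11 (EXEC): [MAIN] PC=2: INC 1 -> ACC=3
Event 12 (INT 1): INT 1 arrives: push (MAIN, PC=3), enter IRQ1 at PC=0 (depth now 1)
Event 13 (EXEC): [IRQ1] PC=0: INC 4 -> ACC=7
Event 14 (EXEC): [IRQ1] PC=1: DEC 1 -> ACC=6
Event 15 (INT 1): INT 1 arrives: push (IRQ1, PC=2), enter IRQ1 at PC=0 (depth now 2)
Event 16 (EXEC): [IRQ1] PC=0: INC 4 -> ACC=10
Event 17 (EXEC): [IRQ1] PC=1: DEC 1 -> ACC=9
Event 18 (EXEC): [IRQ1] PC=2: INC 1 -> ACC=10
Event 19 (EXEC): [IRQ1] PC=3: IRET -> resume IRQ1 at PC=2 (depth now 1)
Event 20 (EXEC): [IRQ1] PC=2: INC 1 -> ACC=11
Event 21 (EXEC): [IRQ1] PC=3: IRET -> resume MAIN at PC=3 (depth now 0)
Event 22 (EXEC): [MAIN] PC=3: NOP
Event 23 (EXEC): [MAIN] PC=4: INC 1 -> ACC=12
Event 24 (EXEC): [MAIN] PC=5: INC 2 -> ACC=14
Event 25 (EXEC): [MAIN] PC=6: DEC 5 -> ACC=9
Event 26 (EXEC): [MAIN] PC=7: HALT

Answer: 9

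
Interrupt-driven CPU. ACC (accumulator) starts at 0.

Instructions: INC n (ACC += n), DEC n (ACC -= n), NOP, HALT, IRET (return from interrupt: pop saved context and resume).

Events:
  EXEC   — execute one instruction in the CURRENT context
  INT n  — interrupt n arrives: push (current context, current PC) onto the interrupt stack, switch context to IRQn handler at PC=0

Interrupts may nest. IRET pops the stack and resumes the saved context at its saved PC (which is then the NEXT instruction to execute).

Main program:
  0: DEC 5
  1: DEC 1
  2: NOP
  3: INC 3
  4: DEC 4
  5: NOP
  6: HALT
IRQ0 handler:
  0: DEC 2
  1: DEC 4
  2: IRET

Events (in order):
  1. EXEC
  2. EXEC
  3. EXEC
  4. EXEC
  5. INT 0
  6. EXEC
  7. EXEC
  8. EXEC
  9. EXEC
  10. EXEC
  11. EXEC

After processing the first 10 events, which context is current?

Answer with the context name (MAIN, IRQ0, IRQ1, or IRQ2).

Answer: MAIN

Derivation:
Event 1 (EXEC): [MAIN] PC=0: DEC 5 -> ACC=-5
Event 2 (EXEC): [MAIN] PC=1: DEC 1 -> ACC=-6
Event 3 (EXEC): [MAIN] PC=2: NOP
Event 4 (EXEC): [MAIN] PC=3: INC 3 -> ACC=-3
Event 5 (INT 0): INT 0 arrives: push (MAIN, PC=4), enter IRQ0 at PC=0 (depth now 1)
Event 6 (EXEC): [IRQ0] PC=0: DEC 2 -> ACC=-5
Event 7 (EXEC): [IRQ0] PC=1: DEC 4 -> ACC=-9
Event 8 (EXEC): [IRQ0] PC=2: IRET -> resume MAIN at PC=4 (depth now 0)
Event 9 (EXEC): [MAIN] PC=4: DEC 4 -> ACC=-13
Event 10 (EXEC): [MAIN] PC=5: NOP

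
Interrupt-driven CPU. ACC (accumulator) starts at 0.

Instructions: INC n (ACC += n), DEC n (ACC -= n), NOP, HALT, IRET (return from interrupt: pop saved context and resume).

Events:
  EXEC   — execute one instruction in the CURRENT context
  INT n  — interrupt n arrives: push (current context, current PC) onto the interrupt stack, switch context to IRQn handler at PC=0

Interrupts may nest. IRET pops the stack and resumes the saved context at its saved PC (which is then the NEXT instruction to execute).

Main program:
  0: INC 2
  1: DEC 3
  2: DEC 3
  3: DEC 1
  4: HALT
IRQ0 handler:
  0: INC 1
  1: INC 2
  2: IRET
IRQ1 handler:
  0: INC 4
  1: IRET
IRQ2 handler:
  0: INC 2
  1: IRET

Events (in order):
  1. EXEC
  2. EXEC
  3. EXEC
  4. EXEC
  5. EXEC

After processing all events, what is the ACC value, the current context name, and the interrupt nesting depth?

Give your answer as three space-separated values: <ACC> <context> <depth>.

Event 1 (EXEC): [MAIN] PC=0: INC 2 -> ACC=2
Event 2 (EXEC): [MAIN] PC=1: DEC 3 -> ACC=-1
Event 3 (EXEC): [MAIN] PC=2: DEC 3 -> ACC=-4
Event 4 (EXEC): [MAIN] PC=3: DEC 1 -> ACC=-5
Event 5 (EXEC): [MAIN] PC=4: HALT

Answer: -5 MAIN 0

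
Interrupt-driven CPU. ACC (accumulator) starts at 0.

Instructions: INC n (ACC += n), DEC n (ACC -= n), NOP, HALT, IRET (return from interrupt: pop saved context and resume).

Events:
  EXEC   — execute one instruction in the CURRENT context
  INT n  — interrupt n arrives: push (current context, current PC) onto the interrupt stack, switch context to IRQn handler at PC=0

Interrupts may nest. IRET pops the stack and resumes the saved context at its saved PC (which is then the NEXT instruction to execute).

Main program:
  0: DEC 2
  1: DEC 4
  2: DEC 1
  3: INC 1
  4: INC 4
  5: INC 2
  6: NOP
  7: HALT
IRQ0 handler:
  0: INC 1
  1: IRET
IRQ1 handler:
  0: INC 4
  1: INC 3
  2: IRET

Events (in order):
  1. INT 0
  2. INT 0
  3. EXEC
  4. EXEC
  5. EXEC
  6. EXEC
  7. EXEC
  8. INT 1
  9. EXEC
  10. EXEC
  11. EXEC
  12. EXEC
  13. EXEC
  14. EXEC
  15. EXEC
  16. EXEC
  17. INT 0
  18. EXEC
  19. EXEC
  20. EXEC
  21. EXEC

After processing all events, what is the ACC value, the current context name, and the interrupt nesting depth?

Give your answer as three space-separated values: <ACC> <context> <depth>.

Event 1 (INT 0): INT 0 arrives: push (MAIN, PC=0), enter IRQ0 at PC=0 (depth now 1)
Event 2 (INT 0): INT 0 arrives: push (IRQ0, PC=0), enter IRQ0 at PC=0 (depth now 2)
Event 3 (EXEC): [IRQ0] PC=0: INC 1 -> ACC=1
Event 4 (EXEC): [IRQ0] PC=1: IRET -> resume IRQ0 at PC=0 (depth now 1)
Event 5 (EXEC): [IRQ0] PC=0: INC 1 -> ACC=2
Event 6 (EXEC): [IRQ0] PC=1: IRET -> resume MAIN at PC=0 (depth now 0)
Event 7 (EXEC): [MAIN] PC=0: DEC 2 -> ACC=0
Event 8 (INT 1): INT 1 arrives: push (MAIN, PC=1), enter IRQ1 at PC=0 (depth now 1)
Event 9 (EXEC): [IRQ1] PC=0: INC 4 -> ACC=4
Event 10 (EXEC): [IRQ1] PC=1: INC 3 -> ACC=7
Event 11 (EXEC): [IRQ1] PC=2: IRET -> resume MAIN at PC=1 (depth now 0)
Event 12 (EXEC): [MAIN] PC=1: DEC 4 -> ACC=3
Event 13 (EXEC): [MAIN] PC=2: DEC 1 -> ACC=2
Event 14 (EXEC): [MAIN] PC=3: INC 1 -> ACC=3
Event 15 (EXEC): [MAIN] PC=4: INC 4 -> ACC=7
Event 16 (EXEC): [MAIN] PC=5: INC 2 -> ACC=9
Event 17 (INT 0): INT 0 arrives: push (MAIN, PC=6), enter IRQ0 at PC=0 (depth now 1)
Event 18 (EXEC): [IRQ0] PC=0: INC 1 -> ACC=10
Event 19 (EXEC): [IRQ0] PC=1: IRET -> resume MAIN at PC=6 (depth now 0)
Event 20 (EXEC): [MAIN] PC=6: NOP
Event 21 (EXEC): [MAIN] PC=7: HALT

Answer: 10 MAIN 0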